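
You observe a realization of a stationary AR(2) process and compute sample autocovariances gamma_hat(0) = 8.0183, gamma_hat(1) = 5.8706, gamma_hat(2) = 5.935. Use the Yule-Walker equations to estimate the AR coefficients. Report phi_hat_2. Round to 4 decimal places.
\hat\phi_{2} = 0.4400

The Yule-Walker equations for an AR(p) process read, in matrix form,
  Gamma_p phi = r_p,   with   (Gamma_p)_{ij} = gamma(|i - j|),
                       (r_p)_i = gamma(i),   i,j = 1..p.
Substitute the sample gammas (Toeplitz matrix and right-hand side of size 2):
  Gamma_p = [[8.0183, 5.8706], [5.8706, 8.0183]]
  r_p     = [5.8706, 5.935]
Written out:
  8.0183 phi_1 + 5.8706 phi_2 = 5.8706
  5.8706 phi_1 + 8.0183 phi_2 = 5.935
Solve by Cramer's rule:
  det = gamma(0)^2 - gamma(1)^2 = (8.0183)^2 - (5.8706)^2 = 64.29313489 - 34.46394436 = 29.82919053
  phi_hat_1 = [gamma(1) gamma(0) - gamma(1) gamma(2)] / det = [(5.8706)(8.0183) - (5.8706)(5.935)] / 29.82919053 = 12.23022098 / 29.82919053 = 0.41
  phi_hat_2 = [gamma(0) gamma(2) - gamma(1)^2] / det = [(8.0183)(5.935) - (5.8706)^2] / 29.82919053 = 13.12466614 / 29.82919053 = 0.44
So phi_hat = [0.4100, 0.4400].
Therefore phi_hat_2 = 0.4400.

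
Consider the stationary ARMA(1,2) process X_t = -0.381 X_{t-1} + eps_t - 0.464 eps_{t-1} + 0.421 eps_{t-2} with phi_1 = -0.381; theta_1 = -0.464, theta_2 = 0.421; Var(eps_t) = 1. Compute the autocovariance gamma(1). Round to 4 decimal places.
\gamma(1) = -1.7188

Multiply the model equation by X_{t-k} and take expectations. With theta_0 = psi_0 = 1 and psi_j the MA(infinity) weights, this gives
  gamma(k) - sum_i phi_i gamma(k-i) = c_k,
  c_k = sigma^2 * sum_{j=k..q} theta_j psi_{j-k}   (c_k = 0 for k > q),
using gamma(-m) = gamma(m).
psi-weights needed (psi_j = theta_j + sum_i phi_i psi_{j-i}):
  psi_1 = theta_1 + phi_1 = -0.464 + (-0.381) = -0.845
  psi_2 = theta_2 + phi_1 psi_1 = 0.421 + (-0.381)(-0.845) = 0.742945
Right-hand sides:
  c_0 = sigma^2 (1 + theta_1 psi_1 + theta_2 psi_2) = 1 * (1 + (-0.464)(-0.845) + (0.421)(0.742945)) = 1 * 1.70486 = 1.70486
  c_1 = sigma^2 (theta_1 + theta_2 psi_1) = 1 * (-0.464 + (0.421)(-0.845)) = -0.819745
  c_2 = sigma^2 theta_2 = 1 * (0.421) = 0.421
Equations for k = 0 and k = 1 (AR order 1):
  gamma(0) = phi_1 gamma(1) + c_0
  gamma(1) = phi_1 gamma(0) + c_1
Substituting the second into the first: gamma(0) (1 - phi_1^2) = c_0 + phi_1 c_1, so
  gamma(0) = (c_0 + phi_1 c_1) / (1 - phi_1^2) = (1.70486 + (-0.381)(-0.819745)) / (1 - (-0.381)^2) = 2.017183 / 0.854839 = 2.359722.
  gamma(1) = phi_1 gamma(0) + c_1 = (-0.381)(2.359722) + (-0.819745) = -1.718799.
Therefore gamma(1) = -1.7188 (to 4 decimal places).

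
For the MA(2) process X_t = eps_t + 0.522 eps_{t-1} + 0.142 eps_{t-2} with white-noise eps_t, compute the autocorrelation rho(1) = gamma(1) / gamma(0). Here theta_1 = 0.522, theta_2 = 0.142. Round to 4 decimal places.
\rho(1) = 0.4612

For an MA(q) process with theta_0 = 1, the autocovariance is
  gamma(k) = sigma^2 * sum_{i=0..q-k} theta_i * theta_{i+k},
and rho(k) = gamma(k) / gamma(0). Sigma^2 cancels.
  numerator   = (1)*(0.522) + (0.522)*(0.142) = 0.596124.
  denominator = (1)^2 + (0.522)^2 + (0.142)^2 = 1.292648.
  rho(1) = 0.596124 / 1.292648 = 0.4612.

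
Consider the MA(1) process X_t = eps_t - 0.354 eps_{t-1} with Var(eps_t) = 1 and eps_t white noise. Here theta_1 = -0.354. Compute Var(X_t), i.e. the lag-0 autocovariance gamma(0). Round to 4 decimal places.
\gamma(0) = 1.1253

For an MA(q) process X_t = eps_t + sum_i theta_i eps_{t-i} with
Var(eps_t) = sigma^2, the variance is
  gamma(0) = sigma^2 * (1 + sum_i theta_i^2).
  sum_i theta_i^2 = (-0.354)^2 = 0.125316.
  gamma(0) = 1 * (1 + 0.125316) = 1 * 1.125316 = 1.125316, which rounds to 1.1253.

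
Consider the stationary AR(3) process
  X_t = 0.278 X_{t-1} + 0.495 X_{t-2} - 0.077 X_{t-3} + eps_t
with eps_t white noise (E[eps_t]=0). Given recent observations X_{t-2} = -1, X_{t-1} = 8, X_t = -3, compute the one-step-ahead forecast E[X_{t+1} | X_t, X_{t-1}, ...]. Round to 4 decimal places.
E[X_{t+1} \mid \mathcal F_t] = 3.2030

For an AR(p) model X_t = c + sum_i phi_i X_{t-i} + eps_t, the
one-step-ahead conditional mean is
  E[X_{t+1} | X_t, ...] = c + sum_i phi_i X_{t+1-i}.
Substitute known values:
  E[X_{t+1} | ...] = (0.278) * (-3) + (0.495) * (8) + (-0.077) * (-1)
                   = 3.2030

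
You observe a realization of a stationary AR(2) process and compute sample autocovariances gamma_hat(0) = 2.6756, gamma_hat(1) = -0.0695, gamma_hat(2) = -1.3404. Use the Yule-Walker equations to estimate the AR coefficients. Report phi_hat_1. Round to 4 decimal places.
\hat\phi_{1} = -0.0390

The Yule-Walker equations for an AR(p) process read, in matrix form,
  Gamma_p phi = r_p,   with   (Gamma_p)_{ij} = gamma(|i - j|),
                       (r_p)_i = gamma(i),   i,j = 1..p.
Substitute the sample gammas (Toeplitz matrix and right-hand side of size 2):
  Gamma_p = [[2.6756, -0.0695], [-0.0695, 2.6756]]
  r_p     = [-0.0695, -1.3404]
Written out:
  2.6756 phi_1 - 0.0695 phi_2 = -0.0695
  -0.0695 phi_1 + 2.6756 phi_2 = -1.3404
Solve by Cramer's rule:
  det = gamma(0)^2 - gamma(1)^2 = (2.6756)^2 - (-0.0695)^2 = 7.15883536 - 0.00483025 = 7.15400511
  phi_hat_1 = [gamma(1) gamma(0) - gamma(1) gamma(2)] / det = [(-0.0695)(2.6756) - (-0.0695)(-1.3404)] / 7.15400511 = -0.279112 / 7.15400511 = -0.039
  phi_hat_2 = [gamma(0) gamma(2) - gamma(1)^2] / det = [(2.6756)(-1.3404) - (-0.0695)^2] / 7.15400511 = -3.59120449 / 7.15400511 = -0.502
So phi_hat = [-0.0390, -0.5020].
Therefore phi_hat_1 = -0.0390.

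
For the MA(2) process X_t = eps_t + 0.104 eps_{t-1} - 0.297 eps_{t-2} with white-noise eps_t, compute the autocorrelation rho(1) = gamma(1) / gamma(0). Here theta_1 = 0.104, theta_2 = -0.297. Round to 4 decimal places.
\rho(1) = 0.0665

For an MA(q) process with theta_0 = 1, the autocovariance is
  gamma(k) = sigma^2 * sum_{i=0..q-k} theta_i * theta_{i+k},
and rho(k) = gamma(k) / gamma(0). Sigma^2 cancels.
  numerator   = (1)*(0.104) + (0.104)*(-0.297) = 0.073112.
  denominator = (1)^2 + (0.104)^2 + (-0.297)^2 = 1.099025.
  rho(1) = 0.073112 / 1.099025 = 0.0665.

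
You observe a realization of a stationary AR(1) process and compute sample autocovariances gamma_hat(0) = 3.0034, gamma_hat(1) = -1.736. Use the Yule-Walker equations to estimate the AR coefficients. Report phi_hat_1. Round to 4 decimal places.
\hat\phi_{1} = -0.5780

The Yule-Walker equations for an AR(p) process read, in matrix form,
  Gamma_p phi = r_p,   with   (Gamma_p)_{ij} = gamma(|i - j|),
                       (r_p)_i = gamma(i),   i,j = 1..p.
Substitute the sample gammas (Toeplitz matrix and right-hand side of size 1):
  Gamma_p = [[3.0034]]
  r_p     = [-1.736]
With p = 1 this is the single equation gamma(0) phi_1 = gamma(1):
  phi_hat_1 = gamma(1) / gamma(0) = -1.736 / 3.0034 = -0.5780.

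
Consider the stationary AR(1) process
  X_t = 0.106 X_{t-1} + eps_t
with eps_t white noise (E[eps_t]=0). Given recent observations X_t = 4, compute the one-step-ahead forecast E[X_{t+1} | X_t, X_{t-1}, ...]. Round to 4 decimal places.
E[X_{t+1} \mid \mathcal F_t] = 0.4240

For an AR(p) model X_t = c + sum_i phi_i X_{t-i} + eps_t, the
one-step-ahead conditional mean is
  E[X_{t+1} | X_t, ...] = c + sum_i phi_i X_{t+1-i}.
Substitute known values:
  E[X_{t+1} | ...] = (0.106) * (4)
                   = 0.4240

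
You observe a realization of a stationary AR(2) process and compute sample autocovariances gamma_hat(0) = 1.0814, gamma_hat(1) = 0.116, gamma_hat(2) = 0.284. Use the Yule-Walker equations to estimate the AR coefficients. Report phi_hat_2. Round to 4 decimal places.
\hat\phi_{2} = 0.2540

The Yule-Walker equations for an AR(p) process read, in matrix form,
  Gamma_p phi = r_p,   with   (Gamma_p)_{ij} = gamma(|i - j|),
                       (r_p)_i = gamma(i),   i,j = 1..p.
Substitute the sample gammas (Toeplitz matrix and right-hand side of size 2):
  Gamma_p = [[1.0814, 0.116], [0.116, 1.0814]]
  r_p     = [0.116, 0.284]
Written out:
  1.0814 phi_1 + 0.116 phi_2 = 0.116
  0.116 phi_1 + 1.0814 phi_2 = 0.284
Solve by Cramer's rule:
  det = gamma(0)^2 - gamma(1)^2 = (1.0814)^2 - (0.116)^2 = 1.16942596 - 0.013456 = 1.15596996
  phi_hat_1 = [gamma(1) gamma(0) - gamma(1) gamma(2)] / det = [(0.116)(1.0814) - (0.116)(0.284)] / 1.15596996 = 0.0924984 / 1.15596996 = 0.08
  phi_hat_2 = [gamma(0) gamma(2) - gamma(1)^2] / det = [(1.0814)(0.284) - (0.116)^2] / 1.15596996 = 0.2936616 / 1.15596996 = 0.254
So phi_hat = [0.0800, 0.2540].
Therefore phi_hat_2 = 0.2540.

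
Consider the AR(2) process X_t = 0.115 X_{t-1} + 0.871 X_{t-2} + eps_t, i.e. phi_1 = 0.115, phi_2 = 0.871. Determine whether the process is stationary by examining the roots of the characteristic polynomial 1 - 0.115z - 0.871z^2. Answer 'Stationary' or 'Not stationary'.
\text{Stationary}

The AR(p) characteristic polynomial is P(z) = 1 - 0.115z - 0.871z^2.
Stationarity requires all roots to lie outside the unit circle, i.e. |z| > 1 for every root.
Set 1 + (-0.115) z + (-0.871) z^2 = 0, i.e. a z^2 + b z + c = 0 with a = -0.871, b = -0.115, c = 1.
Discriminant D = b^2 - 4ac = (-0.115)^2 - 4*(-0.871)*1 = 0.013225 - (-3.484) = 3.497225.
D >= 0, so the roots are real: z = (-b +/- sqrt(D)) / (2a) = (0.115 +/- 1.870087) / (-1.742).
  z_1 = (0.115 + 1.870087) / (-1.742) = -1.1395,   |z_1| = 1.1395.
  z_2 = (0.115 - 1.870087) / (-1.742) = 1.0075,   |z_2| = 1.0075.
Moduli of all roots: 1.1395, 1.0075.
All moduli strictly greater than 1? Yes.
Verdict: Stationary.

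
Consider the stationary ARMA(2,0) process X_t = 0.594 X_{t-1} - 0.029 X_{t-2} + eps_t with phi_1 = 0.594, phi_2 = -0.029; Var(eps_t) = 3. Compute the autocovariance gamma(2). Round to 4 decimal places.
\gamma(2) = 1.4135

Multiply the model equation by X_{t-k} and take expectations. With theta_0 = psi_0 = 1 and psi_j the MA(infinity) weights, this gives
  gamma(k) - sum_i phi_i gamma(k-i) = c_k,
  c_k = sigma^2 * sum_{j=k..q} theta_j psi_{j-k}   (c_k = 0 for k > q),
using gamma(-m) = gamma(m).
Pure AR (q = 0): c_0 = sigma^2 = 3, c_k = 0 for k >= 1.
Equations for k = 0, 1, 2 (AR order 2, c_2 = 0):
  (E0) gamma(0) = phi_1 gamma(1) + phi_2 gamma(2) + c_0
  (E1) gamma(1) = phi_1 gamma(0) + phi_2 gamma(1) + c_1
  (E2) gamma(2) = phi_1 gamma(1) + phi_2 gamma(0)
From (E1): gamma(1) = A gamma(0) + B with
  A = phi_1 / (1 - phi_2) = 0.594 / 1.029 = 0.577259,   B = c_1 / (1 - phi_2) = 0 / 1.029 = 0.
Insert (E2) into (E0): gamma(0) (1 - phi_2^2) = phi_1 (1 + phi_2) gamma(1) + c_0.
  phi_1 (1 + phi_2) = (0.594)(0.971) = 0.576774,   1 - phi_2^2 = 0.999159.
Replace gamma(1) by A gamma(0) + B and collect gamma(0):
  gamma(0) [0.999159 - (0.576774)(0.577259)] = c_0 = 3
  gamma(0) * 0.666211 = 3
  gamma(0) = 3 / 0.666211 = 4.50308.
  gamma(1) = A gamma(0) = (0.577259)(4.50308) = 2.599445.
  gamma(2) = phi_1 gamma(1) + phi_2 gamma(0) = (0.594)(2.599445) + (-0.029)(4.50308) = 1.413481.
Therefore gamma(2) = 1.4135 (to 4 decimal places).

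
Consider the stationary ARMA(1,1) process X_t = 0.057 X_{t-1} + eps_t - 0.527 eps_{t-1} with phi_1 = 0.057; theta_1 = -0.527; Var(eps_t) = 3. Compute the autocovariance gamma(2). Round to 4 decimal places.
\gamma(2) = -0.0782

Multiply the model equation by X_{t-k} and take expectations. With theta_0 = psi_0 = 1 and psi_j the MA(infinity) weights, this gives
  gamma(k) - sum_i phi_i gamma(k-i) = c_k,
  c_k = sigma^2 * sum_{j=k..q} theta_j psi_{j-k}   (c_k = 0 for k > q),
using gamma(-m) = gamma(m).
psi-weights needed (psi_j = theta_j + sum_i phi_i psi_{j-i}):
  psi_1 = theta_1 + phi_1 = -0.527 + (0.057) = -0.47
Right-hand sides:
  c_0 = sigma^2 (1 + theta_1 psi_1) = 3 * (1 + (-0.527)(-0.47)) = 3 * 1.24769 = 3.74307
  c_1 = sigma^2 theta_1 = 3 * (-0.527) = -1.581
  c_2 = 0
Equations for k = 0 and k = 1 (AR order 1):
  gamma(0) = phi_1 gamma(1) + c_0
  gamma(1) = phi_1 gamma(0) + c_1
Substituting the second into the first: gamma(0) (1 - phi_1^2) = c_0 + phi_1 c_1, so
  gamma(0) = (c_0 + phi_1 c_1) / (1 - phi_1^2) = (3.74307 + (0.057)(-1.581)) / (1 - (0.057)^2) = 3.652953 / 0.996751 = 3.66486.
  gamma(1) = phi_1 gamma(0) + c_1 = (0.057)(3.66486) + (-1.581) = -1.372103.
For k = 2 (> q): gamma(2) = phi_1 gamma(1) = (0.057)(-1.372103) = -0.07821.
Therefore gamma(2) = -0.0782 (to 4 decimal places).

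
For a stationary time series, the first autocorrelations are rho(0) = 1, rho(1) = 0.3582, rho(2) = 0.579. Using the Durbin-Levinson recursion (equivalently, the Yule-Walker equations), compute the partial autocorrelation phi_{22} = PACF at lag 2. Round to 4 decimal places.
\phi_{22} = 0.5170

The PACF at lag k is phi_{kk}, the last component of the solution
to the Yule-Walker system G_k phi = r_k where
  (G_k)_{ij} = rho(|i - j|), (r_k)_i = rho(i), i,j = 1..k.
Equivalently, Durbin-Levinson gives phi_{kk} iteratively:
  phi_{11} = rho(1)
  phi_{kk} = [rho(k) - sum_{j=1..k-1} phi_{k-1,j} rho(k-j)]
            / [1 - sum_{j=1..k-1} phi_{k-1,j} rho(j)],
  phi_{k,j} = phi_{k-1,j} - phi_{kk} phi_{k-1,k-j},  j = 1..k-1.
Step k = 1:
  phi_11 = rho(1) = 0.3582.
Step k = 2:
  phi_22 = [rho(2) - phi_11 rho(1)] / [1 - phi_11 rho(1)] = [0.579 - (0.3582)(0.3582)] / [1 - (0.3582)(0.3582)]
         = 0.45069276 / 0.87169276 = 0.517.
Therefore phi_{22} = 0.5170.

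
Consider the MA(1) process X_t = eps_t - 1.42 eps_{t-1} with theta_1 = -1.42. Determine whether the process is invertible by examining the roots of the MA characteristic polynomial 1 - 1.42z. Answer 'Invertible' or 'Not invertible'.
\text{Not invertible}

The MA(q) characteristic polynomial is P(z) = 1 - 1.42z.
Invertibility requires all roots to lie outside the unit circle, i.e. |z| > 1 for every root.
This is linear in z: 1 + (-1.42) z = 0  =>  z = -1/(-1.42) = 0.704225,  |z| = 0.704225.
Moduli of all roots: 0.7042.
All moduli strictly greater than 1? No.
Verdict: Not invertible.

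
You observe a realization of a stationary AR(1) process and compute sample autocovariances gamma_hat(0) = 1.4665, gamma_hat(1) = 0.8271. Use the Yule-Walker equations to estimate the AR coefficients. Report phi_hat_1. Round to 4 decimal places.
\hat\phi_{1} = 0.5640

The Yule-Walker equations for an AR(p) process read, in matrix form,
  Gamma_p phi = r_p,   with   (Gamma_p)_{ij} = gamma(|i - j|),
                       (r_p)_i = gamma(i),   i,j = 1..p.
Substitute the sample gammas (Toeplitz matrix and right-hand side of size 1):
  Gamma_p = [[1.4665]]
  r_p     = [0.8271]
With p = 1 this is the single equation gamma(0) phi_1 = gamma(1):
  phi_hat_1 = gamma(1) / gamma(0) = 0.8271 / 1.4665 = 0.5640.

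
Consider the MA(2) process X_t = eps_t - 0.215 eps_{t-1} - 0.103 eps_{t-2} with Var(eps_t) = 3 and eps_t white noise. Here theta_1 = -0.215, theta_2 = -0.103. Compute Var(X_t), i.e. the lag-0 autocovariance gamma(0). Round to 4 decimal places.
\gamma(0) = 3.1705

For an MA(q) process X_t = eps_t + sum_i theta_i eps_{t-i} with
Var(eps_t) = sigma^2, the variance is
  gamma(0) = sigma^2 * (1 + sum_i theta_i^2).
  sum_i theta_i^2 = (-0.215)^2 + (-0.103)^2 = 0.046225 + 0.010609 = 0.056834.
  gamma(0) = 3 * (1 + 0.056834) = 3 * 1.056834 = 3.170502, which rounds to 3.1705.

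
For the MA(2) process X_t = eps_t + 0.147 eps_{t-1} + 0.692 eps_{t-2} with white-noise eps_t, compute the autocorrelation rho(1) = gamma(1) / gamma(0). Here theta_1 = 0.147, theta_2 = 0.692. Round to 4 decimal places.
\rho(1) = 0.1658

For an MA(q) process with theta_0 = 1, the autocovariance is
  gamma(k) = sigma^2 * sum_{i=0..q-k} theta_i * theta_{i+k},
and rho(k) = gamma(k) / gamma(0). Sigma^2 cancels.
  numerator   = (1)*(0.147) + (0.147)*(0.692) = 0.248724.
  denominator = (1)^2 + (0.147)^2 + (0.692)^2 = 1.500473.
  rho(1) = 0.248724 / 1.500473 = 0.1658.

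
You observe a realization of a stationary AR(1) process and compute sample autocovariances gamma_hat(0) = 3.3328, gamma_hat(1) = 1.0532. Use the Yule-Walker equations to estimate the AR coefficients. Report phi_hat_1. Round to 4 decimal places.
\hat\phi_{1} = 0.3160

The Yule-Walker equations for an AR(p) process read, in matrix form,
  Gamma_p phi = r_p,   with   (Gamma_p)_{ij} = gamma(|i - j|),
                       (r_p)_i = gamma(i),   i,j = 1..p.
Substitute the sample gammas (Toeplitz matrix and right-hand side of size 1):
  Gamma_p = [[3.3328]]
  r_p     = [1.0532]
With p = 1 this is the single equation gamma(0) phi_1 = gamma(1):
  phi_hat_1 = gamma(1) / gamma(0) = 1.0532 / 3.3328 = 0.3160.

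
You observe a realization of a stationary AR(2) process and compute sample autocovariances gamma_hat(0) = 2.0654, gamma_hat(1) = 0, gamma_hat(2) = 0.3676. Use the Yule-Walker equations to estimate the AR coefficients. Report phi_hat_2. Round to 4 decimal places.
\hat\phi_{2} = 0.1780

The Yule-Walker equations for an AR(p) process read, in matrix form,
  Gamma_p phi = r_p,   with   (Gamma_p)_{ij} = gamma(|i - j|),
                       (r_p)_i = gamma(i),   i,j = 1..p.
Substitute the sample gammas (Toeplitz matrix and right-hand side of size 2):
  Gamma_p = [[2.0654, 0.0], [0.0, 2.0654]]
  r_p     = [0.0, 0.3676]
Written out:
  2.0654 phi_1 + 0 phi_2 = 0
  0 phi_1 + 2.0654 phi_2 = 0.3676
Solve by Cramer's rule:
  det = gamma(0)^2 - gamma(1)^2 = (2.0654)^2 - (0)^2 = 4.26587716 - 0 = 4.26587716
  phi_hat_1 = [gamma(1) gamma(0) - gamma(1) gamma(2)] / det = [(0)(2.0654) - (0)(0.3676)] / 4.26587716 = 0 / 4.26587716 = 0
  phi_hat_2 = [gamma(0) gamma(2) - gamma(1)^2] / det = [(2.0654)(0.3676) - (0)^2] / 4.26587716 = 0.75924104 / 4.26587716 = 0.178
So phi_hat = [0.0000, 0.1780].
Therefore phi_hat_2 = 0.1780.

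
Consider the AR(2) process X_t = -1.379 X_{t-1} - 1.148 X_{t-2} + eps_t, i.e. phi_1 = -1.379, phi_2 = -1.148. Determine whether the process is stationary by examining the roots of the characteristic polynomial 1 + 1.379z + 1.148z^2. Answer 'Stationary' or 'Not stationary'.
\text{Not stationary}

The AR(p) characteristic polynomial is P(z) = 1 + 1.379z + 1.148z^2.
Stationarity requires all roots to lie outside the unit circle, i.e. |z| > 1 for every root.
Set 1 + (1.379) z + (1.148) z^2 = 0, i.e. a z^2 + b z + c = 0 with a = 1.148, b = 1.379, c = 1.
Discriminant D = b^2 - 4ac = (1.379)^2 - 4*(1.148)*1 = 1.901641 - (4.592) = -2.690359.
D < 0, so the roots are the complex-conjugate pair z = (-b +/- i sqrt(-D)) / (2a) = -0.6006 +/- 0.7144i.
For a conjugate pair |z|^2 = z * conj(z) = (product of roots) = c/a = 1/(1.148) = 0.87108, so |z| = sqrt(0.87108) = 0.9333 for both roots.
Moduli of all roots: 0.9333, 0.9333.
All moduli strictly greater than 1? No.
Verdict: Not stationary.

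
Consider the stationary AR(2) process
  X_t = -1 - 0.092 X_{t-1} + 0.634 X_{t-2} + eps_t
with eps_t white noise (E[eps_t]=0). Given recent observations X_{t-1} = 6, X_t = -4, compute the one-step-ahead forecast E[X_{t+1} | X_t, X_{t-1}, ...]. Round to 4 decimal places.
E[X_{t+1} \mid \mathcal F_t] = 3.1720

For an AR(p) model X_t = c + sum_i phi_i X_{t-i} + eps_t, the
one-step-ahead conditional mean is
  E[X_{t+1} | X_t, ...] = c + sum_i phi_i X_{t+1-i}.
Substitute known values:
  E[X_{t+1} | ...] = -1 + (-0.092) * (-4) + (0.634) * (6)
                   = 3.1720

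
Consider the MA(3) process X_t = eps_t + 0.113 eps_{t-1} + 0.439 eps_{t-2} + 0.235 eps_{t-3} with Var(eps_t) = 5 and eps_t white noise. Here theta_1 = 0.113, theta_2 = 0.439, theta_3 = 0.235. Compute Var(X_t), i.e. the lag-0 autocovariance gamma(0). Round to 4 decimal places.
\gamma(0) = 6.3036

For an MA(q) process X_t = eps_t + sum_i theta_i eps_{t-i} with
Var(eps_t) = sigma^2, the variance is
  gamma(0) = sigma^2 * (1 + sum_i theta_i^2).
  sum_i theta_i^2 = (0.113)^2 + (0.439)^2 + (0.235)^2 = 0.012769 + 0.192721 + 0.055225 = 0.260715.
  gamma(0) = 5 * (1 + 0.260715) = 5 * 1.260715 = 6.303575, which rounds to 6.3036.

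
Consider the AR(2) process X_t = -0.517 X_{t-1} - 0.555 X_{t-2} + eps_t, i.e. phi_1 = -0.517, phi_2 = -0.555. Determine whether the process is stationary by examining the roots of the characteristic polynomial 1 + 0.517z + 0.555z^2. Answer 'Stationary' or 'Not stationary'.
\text{Stationary}

The AR(p) characteristic polynomial is P(z) = 1 + 0.517z + 0.555z^2.
Stationarity requires all roots to lie outside the unit circle, i.e. |z| > 1 for every root.
Set 1 + (0.517) z + (0.555) z^2 = 0, i.e. a z^2 + b z + c = 0 with a = 0.555, b = 0.517, c = 1.
Discriminant D = b^2 - 4ac = (0.517)^2 - 4*(0.555)*1 = 0.267289 - (2.22) = -1.952711.
D < 0, so the roots are the complex-conjugate pair z = (-b +/- i sqrt(-D)) / (2a) = -0.4658 +/- 1.2589i.
For a conjugate pair |z|^2 = z * conj(z) = (product of roots) = c/a = 1/(0.555) = 1.801802, so |z| = sqrt(1.801802) = 1.3423 for both roots.
Moduli of all roots: 1.3423, 1.3423.
All moduli strictly greater than 1? Yes.
Verdict: Stationary.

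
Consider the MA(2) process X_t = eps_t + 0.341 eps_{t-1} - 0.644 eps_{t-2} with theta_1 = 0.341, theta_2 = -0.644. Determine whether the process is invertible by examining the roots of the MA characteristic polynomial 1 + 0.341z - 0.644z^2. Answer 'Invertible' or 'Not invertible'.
\text{Invertible}

The MA(q) characteristic polynomial is P(z) = 1 + 0.341z - 0.644z^2.
Invertibility requires all roots to lie outside the unit circle, i.e. |z| > 1 for every root.
Set 1 + (0.341) z + (-0.644) z^2 = 0, i.e. a z^2 + b z + c = 0 with a = -0.644, b = 0.341, c = 1.
Discriminant D = b^2 - 4ac = (0.341)^2 - 4*(-0.644)*1 = 0.116281 - (-2.576) = 2.692281.
D >= 0, so the roots are real: z = (-b +/- sqrt(D)) / (2a) = (-0.341 +/- 1.640817) / (-1.288).
  z_1 = (-0.341 + 1.640817) / (-1.288) = -1.0092,   |z_1| = 1.0092.
  z_2 = (-0.341 - 1.640817) / (-1.288) = 1.5387,   |z_2| = 1.5387.
Moduli of all roots: 1.0092, 1.5387.
All moduli strictly greater than 1? Yes.
Verdict: Invertible.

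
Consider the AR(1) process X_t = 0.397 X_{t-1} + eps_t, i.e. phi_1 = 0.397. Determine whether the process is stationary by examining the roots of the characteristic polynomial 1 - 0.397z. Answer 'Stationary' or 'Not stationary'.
\text{Stationary}

The AR(p) characteristic polynomial is P(z) = 1 - 0.397z.
Stationarity requires all roots to lie outside the unit circle, i.e. |z| > 1 for every root.
This is linear in z: 1 + (-0.397) z = 0  =>  z = -1/(-0.397) = 2.518892,  |z| = 2.518892.
Moduli of all roots: 2.5189.
All moduli strictly greater than 1? Yes.
Verdict: Stationary.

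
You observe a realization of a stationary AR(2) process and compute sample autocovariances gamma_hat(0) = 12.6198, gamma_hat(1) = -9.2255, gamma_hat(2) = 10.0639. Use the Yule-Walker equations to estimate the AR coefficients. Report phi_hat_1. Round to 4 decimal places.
\hat\phi_{1} = -0.3180

The Yule-Walker equations for an AR(p) process read, in matrix form,
  Gamma_p phi = r_p,   with   (Gamma_p)_{ij} = gamma(|i - j|),
                       (r_p)_i = gamma(i),   i,j = 1..p.
Substitute the sample gammas (Toeplitz matrix and right-hand side of size 2):
  Gamma_p = [[12.6198, -9.2255], [-9.2255, 12.6198]]
  r_p     = [-9.2255, 10.0639]
Written out:
  12.6198 phi_1 - 9.2255 phi_2 = -9.2255
  -9.2255 phi_1 + 12.6198 phi_2 = 10.0639
Solve by Cramer's rule:
  det = gamma(0)^2 - gamma(1)^2 = (12.6198)^2 - (-9.2255)^2 = 159.25935204 - 85.10985025 = 74.14950179
  phi_hat_1 = [gamma(1) gamma(0) - gamma(1) gamma(2)] / det = [(-9.2255)(12.6198) - (-9.2255)(10.0639)] / 74.14950179 = -23.57945545 / 74.14950179 = -0.318
  phi_hat_2 = [gamma(0) gamma(2) - gamma(1)^2] / det = [(12.6198)(10.0639) - (-9.2255)^2] / 74.14950179 = 41.89455497 / 74.14950179 = 0.565
So phi_hat = [-0.3180, 0.5650].
Therefore phi_hat_1 = -0.3180.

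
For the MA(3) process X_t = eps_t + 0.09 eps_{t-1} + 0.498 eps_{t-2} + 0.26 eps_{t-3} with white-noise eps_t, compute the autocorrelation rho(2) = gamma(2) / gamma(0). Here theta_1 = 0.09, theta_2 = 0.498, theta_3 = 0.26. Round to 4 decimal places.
\rho(2) = 0.3939

For an MA(q) process with theta_0 = 1, the autocovariance is
  gamma(k) = sigma^2 * sum_{i=0..q-k} theta_i * theta_{i+k},
and rho(k) = gamma(k) / gamma(0). Sigma^2 cancels.
  numerator   = (1)*(0.498) + (0.09)*(0.26) = 0.5214.
  denominator = (1)^2 + (0.09)^2 + (0.498)^2 + (0.26)^2 = 1.323704.
  rho(2) = 0.5214 / 1.323704 = 0.3939.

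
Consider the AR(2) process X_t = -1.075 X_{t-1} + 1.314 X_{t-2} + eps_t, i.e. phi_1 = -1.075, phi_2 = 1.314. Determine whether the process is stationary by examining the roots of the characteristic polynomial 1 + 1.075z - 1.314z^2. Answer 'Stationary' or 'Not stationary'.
\text{Not stationary}

The AR(p) characteristic polynomial is P(z) = 1 + 1.075z - 1.314z^2.
Stationarity requires all roots to lie outside the unit circle, i.e. |z| > 1 for every root.
Set 1 + (1.075) z + (-1.314) z^2 = 0, i.e. a z^2 + b z + c = 0 with a = -1.314, b = 1.075, c = 1.
Discriminant D = b^2 - 4ac = (1.075)^2 - 4*(-1.314)*1 = 1.155625 - (-5.256) = 6.411625.
D >= 0, so the roots are real: z = (-b +/- sqrt(D)) / (2a) = (-1.075 +/- 2.532119) / (-2.628).
  z_1 = (-1.075 + 2.532119) / (-2.628) = -0.5545,   |z_1| = 0.5545.
  z_2 = (-1.075 - 2.532119) / (-2.628) = 1.3726,   |z_2| = 1.3726.
Moduli of all roots: 0.5545, 1.3726.
All moduli strictly greater than 1? No.
Verdict: Not stationary.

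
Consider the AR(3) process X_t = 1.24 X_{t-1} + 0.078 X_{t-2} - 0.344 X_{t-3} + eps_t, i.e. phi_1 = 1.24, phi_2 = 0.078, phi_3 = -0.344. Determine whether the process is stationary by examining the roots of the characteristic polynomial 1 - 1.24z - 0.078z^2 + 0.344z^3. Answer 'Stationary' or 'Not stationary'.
\text{Stationary}

The AR(p) characteristic polynomial is P(z) = 1 - 1.24z - 0.078z^2 + 0.344z^3.
Stationarity requires all roots to lie outside the unit circle, i.e. |z| > 1 for every root.
Degree 3: look for a simple real root z0 first, then factor out (1 - z/z0) and solve the remaining quadratic.
Testing z0 = 1.25: P(1.25) = 1 + (-1.24)(1.25) + (-0.078)(1.25)^2 + (0.344)(1.25)^3
  = 1 + (-1.55) + (-0.121875) + (0.671875) = 0.  So z_0 = 1.25 is a root, |z_0| = 1.25.
Divide out the factor (1 - 0.8 z) = (1 - z/z0) (since 1/z0 = 0.8):
  P(z) = (1 - 0.8 z)(1 + (-0.44) z + (-0.43) z^2)
  [check: z-coef -0.44 - (0.8) = -1.24; z^2-coef -0.43 - (0.8)(-0.44) = -0.078; z^3-coef -(0.8)(-0.43) = 0.344.]
Remaining roots from the quadratic factor 1 + (-0.44) z + (-0.43) z^2:
  Set 1 + (-0.44) z + (-0.43) z^2 = 0, i.e. a z^2 + b z + c = 0 with a = -0.43, b = -0.44, c = 1.
  Discriminant D = b^2 - 4ac = (-0.44)^2 - 4*(-0.43)*1 = 0.1936 - (-1.72) = 1.9136.
  D >= 0, so the roots are real: z = (-b +/- sqrt(D)) / (2a) = (0.44 +/- 1.383329) / (-0.86).
    z_1 = (0.44 + 1.383329) / (-0.86) = -2.1202,   |z_1| = 2.1202.
    z_2 = (0.44 - 1.383329) / (-0.86) = 1.0969,   |z_2| = 1.0969.
Moduli of all roots: 1.2500, 2.1202, 1.0969.
All moduli strictly greater than 1? Yes.
Verdict: Stationary.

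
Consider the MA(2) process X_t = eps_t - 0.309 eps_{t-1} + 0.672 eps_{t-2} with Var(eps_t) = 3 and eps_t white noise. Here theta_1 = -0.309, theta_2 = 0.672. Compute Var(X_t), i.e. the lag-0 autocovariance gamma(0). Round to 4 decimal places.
\gamma(0) = 4.6412

For an MA(q) process X_t = eps_t + sum_i theta_i eps_{t-i} with
Var(eps_t) = sigma^2, the variance is
  gamma(0) = sigma^2 * (1 + sum_i theta_i^2).
  sum_i theta_i^2 = (-0.309)^2 + (0.672)^2 = 0.095481 + 0.451584 = 0.547065.
  gamma(0) = 3 * (1 + 0.547065) = 3 * 1.547065 = 4.641195, which rounds to 4.6412.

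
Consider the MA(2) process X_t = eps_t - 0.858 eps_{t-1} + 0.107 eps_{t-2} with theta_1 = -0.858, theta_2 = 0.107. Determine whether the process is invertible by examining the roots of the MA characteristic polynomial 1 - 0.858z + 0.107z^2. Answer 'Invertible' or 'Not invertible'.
\text{Invertible}

The MA(q) characteristic polynomial is P(z) = 1 - 0.858z + 0.107z^2.
Invertibility requires all roots to lie outside the unit circle, i.e. |z| > 1 for every root.
Set 1 + (-0.858) z + (0.107) z^2 = 0, i.e. a z^2 + b z + c = 0 with a = 0.107, b = -0.858, c = 1.
Discriminant D = b^2 - 4ac = (-0.858)^2 - 4*(0.107)*1 = 0.736164 - (0.428) = 0.308164.
D >= 0, so the roots are real: z = (-b +/- sqrt(D)) / (2a) = (0.858 +/- 0.555125) / (0.214).
  z_1 = (0.858 + 0.555125) / (0.214) = 6.6034,   |z_1| = 6.6034.
  z_2 = (0.858 - 0.555125) / (0.214) = 1.4153,   |z_2| = 1.4153.
Moduli of all roots: 6.6034, 1.4153.
All moduli strictly greater than 1? Yes.
Verdict: Invertible.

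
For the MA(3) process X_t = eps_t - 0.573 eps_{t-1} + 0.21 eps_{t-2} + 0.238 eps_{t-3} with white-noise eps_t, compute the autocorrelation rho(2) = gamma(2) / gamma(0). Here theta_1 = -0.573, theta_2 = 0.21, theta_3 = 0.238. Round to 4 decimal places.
\rho(2) = 0.0515

For an MA(q) process with theta_0 = 1, the autocovariance is
  gamma(k) = sigma^2 * sum_{i=0..q-k} theta_i * theta_{i+k},
and rho(k) = gamma(k) / gamma(0). Sigma^2 cancels.
  numerator   = (1)*(0.21) + (-0.573)*(0.238) = 0.073626.
  denominator = (1)^2 + (-0.573)^2 + (0.21)^2 + (0.238)^2 = 1.429073.
  rho(2) = 0.073626 / 1.429073 = 0.0515.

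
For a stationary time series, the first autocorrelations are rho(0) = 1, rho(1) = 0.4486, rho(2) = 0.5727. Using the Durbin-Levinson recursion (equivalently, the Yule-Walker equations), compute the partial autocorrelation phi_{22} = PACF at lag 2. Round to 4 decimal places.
\phi_{22} = 0.4650

The PACF at lag k is phi_{kk}, the last component of the solution
to the Yule-Walker system G_k phi = r_k where
  (G_k)_{ij} = rho(|i - j|), (r_k)_i = rho(i), i,j = 1..k.
Equivalently, Durbin-Levinson gives phi_{kk} iteratively:
  phi_{11} = rho(1)
  phi_{kk} = [rho(k) - sum_{j=1..k-1} phi_{k-1,j} rho(k-j)]
            / [1 - sum_{j=1..k-1} phi_{k-1,j} rho(j)],
  phi_{k,j} = phi_{k-1,j} - phi_{kk} phi_{k-1,k-j},  j = 1..k-1.
Step k = 1:
  phi_11 = rho(1) = 0.4486.
Step k = 2:
  phi_22 = [rho(2) - phi_11 rho(1)] / [1 - phi_11 rho(1)] = [0.5727 - (0.4486)(0.4486)] / [1 - (0.4486)(0.4486)]
         = 0.37145804 / 0.79875804 = 0.465.
Therefore phi_{22} = 0.4650.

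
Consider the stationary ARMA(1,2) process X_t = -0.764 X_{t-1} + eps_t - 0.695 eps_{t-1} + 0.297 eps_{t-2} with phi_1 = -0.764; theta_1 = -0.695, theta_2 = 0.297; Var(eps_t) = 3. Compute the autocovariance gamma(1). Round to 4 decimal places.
\gamma(1) = -21.5276

Multiply the model equation by X_{t-k} and take expectations. With theta_0 = psi_0 = 1 and psi_j the MA(infinity) weights, this gives
  gamma(k) - sum_i phi_i gamma(k-i) = c_k,
  c_k = sigma^2 * sum_{j=k..q} theta_j psi_{j-k}   (c_k = 0 for k > q),
using gamma(-m) = gamma(m).
psi-weights needed (psi_j = theta_j + sum_i phi_i psi_{j-i}):
  psi_1 = theta_1 + phi_1 = -0.695 + (-0.764) = -1.459
  psi_2 = theta_2 + phi_1 psi_1 = 0.297 + (-0.764)(-1.459) = 1.411676
Right-hand sides:
  c_0 = sigma^2 (1 + theta_1 psi_1 + theta_2 psi_2) = 3 * (1 + (-0.695)(-1.459) + (0.297)(1.411676)) = 3 * 2.433273 = 7.299818
  c_1 = sigma^2 (theta_1 + theta_2 psi_1) = 3 * (-0.695 + (0.297)(-1.459)) = -3.384969
  c_2 = sigma^2 theta_2 = 3 * (0.297) = 0.891
Equations for k = 0 and k = 1 (AR order 1):
  gamma(0) = phi_1 gamma(1) + c_0
  gamma(1) = phi_1 gamma(0) + c_1
Substituting the second into the first: gamma(0) (1 - phi_1^2) = c_0 + phi_1 c_1, so
  gamma(0) = (c_0 + phi_1 c_1) / (1 - phi_1^2) = (7.299818 + (-0.764)(-3.384969)) / (1 - (-0.764)^2) = 9.885935 / 0.416304 = 23.746912.
  gamma(1) = phi_1 gamma(0) + c_1 = (-0.764)(23.746912) + (-3.384969) = -21.52761.
Therefore gamma(1) = -21.5276 (to 4 decimal places).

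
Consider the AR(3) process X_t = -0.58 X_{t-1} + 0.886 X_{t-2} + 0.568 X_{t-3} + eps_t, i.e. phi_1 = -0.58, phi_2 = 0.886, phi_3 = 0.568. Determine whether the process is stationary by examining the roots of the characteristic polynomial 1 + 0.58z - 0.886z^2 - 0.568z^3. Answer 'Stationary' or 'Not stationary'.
\text{Stationary}

The AR(p) characteristic polynomial is P(z) = 1 + 0.58z - 0.886z^2 - 0.568z^3.
Stationarity requires all roots to lie outside the unit circle, i.e. |z| > 1 for every root.
Degree 3: look for a simple real root z0 first, then factor out (1 - z/z0) and solve the remaining quadratic.
Testing z0 = -1.25: P(-1.25) = 1 + (0.58)(-1.25) + (-0.886)(-1.25)^2 + (-0.568)(-1.25)^3
  = 1 + (-0.725) + (-1.384375) + (1.109375) = 0.  So z_0 = -1.25 is a root, |z_0| = 1.25.
Divide out the factor (1 + 0.8 z) = (1 - z/z0) (since 1/z0 = -0.8):
  P(z) = (1 + 0.8 z)(1 + (-0.22) z + (-0.71) z^2)
  [check: z-coef -0.22 - (-0.8) = 0.58; z^2-coef -0.71 - (-0.8)(-0.22) = -0.886; z^3-coef -(-0.8)(-0.71) = -0.568.]
Remaining roots from the quadratic factor 1 + (-0.22) z + (-0.71) z^2:
  Set 1 + (-0.22) z + (-0.71) z^2 = 0, i.e. a z^2 + b z + c = 0 with a = -0.71, b = -0.22, c = 1.
  Discriminant D = b^2 - 4ac = (-0.22)^2 - 4*(-0.71)*1 = 0.0484 - (-2.84) = 2.8884.
  D >= 0, so the roots are real: z = (-b +/- sqrt(D)) / (2a) = (0.22 +/- 1.699529) / (-1.42).
    z_1 = (0.22 + 1.699529) / (-1.42) = -1.3518,   |z_1| = 1.3518.
    z_2 = (0.22 - 1.699529) / (-1.42) = 1.0419,   |z_2| = 1.0419.
Moduli of all roots: 1.2500, 1.3518, 1.0419.
All moduli strictly greater than 1? Yes.
Verdict: Stationary.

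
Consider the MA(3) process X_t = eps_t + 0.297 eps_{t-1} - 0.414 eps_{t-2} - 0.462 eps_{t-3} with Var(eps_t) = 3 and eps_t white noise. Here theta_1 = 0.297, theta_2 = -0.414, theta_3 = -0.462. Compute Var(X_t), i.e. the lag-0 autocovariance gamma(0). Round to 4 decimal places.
\gamma(0) = 4.4191

For an MA(q) process X_t = eps_t + sum_i theta_i eps_{t-i} with
Var(eps_t) = sigma^2, the variance is
  gamma(0) = sigma^2 * (1 + sum_i theta_i^2).
  sum_i theta_i^2 = (0.297)^2 + (-0.414)^2 + (-0.462)^2 = 0.088209 + 0.171396 + 0.213444 = 0.473049.
  gamma(0) = 3 * (1 + 0.473049) = 3 * 1.473049 = 4.419147, which rounds to 4.4191.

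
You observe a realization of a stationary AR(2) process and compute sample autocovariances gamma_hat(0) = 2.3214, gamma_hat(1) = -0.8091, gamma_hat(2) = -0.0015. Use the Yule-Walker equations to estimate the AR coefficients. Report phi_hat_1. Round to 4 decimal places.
\hat\phi_{1} = -0.3970

The Yule-Walker equations for an AR(p) process read, in matrix form,
  Gamma_p phi = r_p,   with   (Gamma_p)_{ij} = gamma(|i - j|),
                       (r_p)_i = gamma(i),   i,j = 1..p.
Substitute the sample gammas (Toeplitz matrix and right-hand side of size 2):
  Gamma_p = [[2.3214, -0.8091], [-0.8091, 2.3214]]
  r_p     = [-0.8091, -0.0015]
Written out:
  2.3214 phi_1 - 0.8091 phi_2 = -0.8091
  -0.8091 phi_1 + 2.3214 phi_2 = -0.0015
Solve by Cramer's rule:
  det = gamma(0)^2 - gamma(1)^2 = (2.3214)^2 - (-0.8091)^2 = 5.38889796 - 0.65464281 = 4.73425515
  phi_hat_1 = [gamma(1) gamma(0) - gamma(1) gamma(2)] / det = [(-0.8091)(2.3214) - (-0.8091)(-0.0015)] / 4.73425515 = -1.87945839 / 4.73425515 = -0.397
  phi_hat_2 = [gamma(0) gamma(2) - gamma(1)^2] / det = [(2.3214)(-0.0015) - (-0.8091)^2] / 4.73425515 = -0.65812491 / 4.73425515 = -0.139
So phi_hat = [-0.3970, -0.1390].
Therefore phi_hat_1 = -0.3970.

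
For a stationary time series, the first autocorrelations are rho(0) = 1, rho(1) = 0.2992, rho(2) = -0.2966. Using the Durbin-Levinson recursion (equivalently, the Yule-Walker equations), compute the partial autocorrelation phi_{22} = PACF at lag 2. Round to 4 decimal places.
\phi_{22} = -0.4241

The PACF at lag k is phi_{kk}, the last component of the solution
to the Yule-Walker system G_k phi = r_k where
  (G_k)_{ij} = rho(|i - j|), (r_k)_i = rho(i), i,j = 1..k.
Equivalently, Durbin-Levinson gives phi_{kk} iteratively:
  phi_{11} = rho(1)
  phi_{kk} = [rho(k) - sum_{j=1..k-1} phi_{k-1,j} rho(k-j)]
            / [1 - sum_{j=1..k-1} phi_{k-1,j} rho(j)],
  phi_{k,j} = phi_{k-1,j} - phi_{kk} phi_{k-1,k-j},  j = 1..k-1.
Step k = 1:
  phi_11 = rho(1) = 0.2992.
Step k = 2:
  phi_22 = [rho(2) - phi_11 rho(1)] / [1 - phi_11 rho(1)] = [-0.2966 - (0.2992)(0.2992)] / [1 - (0.2992)(0.2992)]
         = -0.38612064 / 0.91047936 = -0.4241.
Therefore phi_{22} = -0.4241.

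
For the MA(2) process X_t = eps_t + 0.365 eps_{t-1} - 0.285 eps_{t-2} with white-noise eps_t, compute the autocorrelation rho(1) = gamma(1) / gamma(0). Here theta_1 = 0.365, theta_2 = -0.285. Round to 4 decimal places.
\rho(1) = 0.2149

For an MA(q) process with theta_0 = 1, the autocovariance is
  gamma(k) = sigma^2 * sum_{i=0..q-k} theta_i * theta_{i+k},
and rho(k) = gamma(k) / gamma(0). Sigma^2 cancels.
  numerator   = (1)*(0.365) + (0.365)*(-0.285) = 0.260975.
  denominator = (1)^2 + (0.365)^2 + (-0.285)^2 = 1.21445.
  rho(1) = 0.260975 / 1.21445 = 0.2149.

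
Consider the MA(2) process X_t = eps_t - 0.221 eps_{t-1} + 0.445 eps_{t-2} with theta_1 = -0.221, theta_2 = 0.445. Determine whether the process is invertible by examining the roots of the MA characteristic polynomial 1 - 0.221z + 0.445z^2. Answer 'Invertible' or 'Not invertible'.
\text{Invertible}

The MA(q) characteristic polynomial is P(z) = 1 - 0.221z + 0.445z^2.
Invertibility requires all roots to lie outside the unit circle, i.e. |z| > 1 for every root.
Set 1 + (-0.221) z + (0.445) z^2 = 0, i.e. a z^2 + b z + c = 0 with a = 0.445, b = -0.221, c = 1.
Discriminant D = b^2 - 4ac = (-0.221)^2 - 4*(0.445)*1 = 0.048841 - (1.78) = -1.731159.
D < 0, so the roots are the complex-conjugate pair z = (-b +/- i sqrt(-D)) / (2a) = 0.2483 +/- 1.4784i.
For a conjugate pair |z|^2 = z * conj(z) = (product of roots) = c/a = 1/(0.445) = 2.247191, so |z| = sqrt(2.247191) = 1.4991 for both roots.
Moduli of all roots: 1.4991, 1.4991.
All moduli strictly greater than 1? Yes.
Verdict: Invertible.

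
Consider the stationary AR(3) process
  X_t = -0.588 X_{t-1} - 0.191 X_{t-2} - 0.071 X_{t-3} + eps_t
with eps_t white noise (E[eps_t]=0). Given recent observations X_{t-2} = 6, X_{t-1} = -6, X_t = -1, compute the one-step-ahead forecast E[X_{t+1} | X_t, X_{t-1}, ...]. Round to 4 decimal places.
E[X_{t+1} \mid \mathcal F_t] = 1.3080

For an AR(p) model X_t = c + sum_i phi_i X_{t-i} + eps_t, the
one-step-ahead conditional mean is
  E[X_{t+1} | X_t, ...] = c + sum_i phi_i X_{t+1-i}.
Substitute known values:
  E[X_{t+1} | ...] = (-0.588) * (-1) + (-0.191) * (-6) + (-0.071) * (6)
                   = 1.3080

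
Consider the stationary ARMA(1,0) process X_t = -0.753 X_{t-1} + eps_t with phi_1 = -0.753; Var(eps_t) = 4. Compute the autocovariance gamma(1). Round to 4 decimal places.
\gamma(1) = -6.9563

Multiply the model equation by X_{t-k} and take expectations. With theta_0 = psi_0 = 1 and psi_j the MA(infinity) weights, this gives
  gamma(k) - sum_i phi_i gamma(k-i) = c_k,
  c_k = sigma^2 * sum_{j=k..q} theta_j psi_{j-k}   (c_k = 0 for k > q),
using gamma(-m) = gamma(m).
Pure AR (q = 0): c_0 = sigma^2 = 4, c_k = 0 for k >= 1.
Equations for k = 0 and k = 1 (AR order 1):
  gamma(0) = phi_1 gamma(1) + c_0
  gamma(1) = phi_1 gamma(0) + c_1
Substituting the second into the first: gamma(0) (1 - phi_1^2) = c_0 + phi_1 c_1, so
  gamma(0) = c_0 / (1 - phi_1^2) = 4 / (1 - (-0.753)^2) = 4 / 0.432991 = 9.238067.
  gamma(1) = phi_1 gamma(0) = (-0.753)(9.238067) = -6.956265.
Therefore gamma(1) = -6.9563 (to 4 decimal places).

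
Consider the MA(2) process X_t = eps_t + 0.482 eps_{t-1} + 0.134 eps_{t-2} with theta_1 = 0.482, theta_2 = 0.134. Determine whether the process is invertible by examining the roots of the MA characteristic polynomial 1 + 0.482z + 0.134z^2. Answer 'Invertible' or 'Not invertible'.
\text{Invertible}

The MA(q) characteristic polynomial is P(z) = 1 + 0.482z + 0.134z^2.
Invertibility requires all roots to lie outside the unit circle, i.e. |z| > 1 for every root.
Set 1 + (0.482) z + (0.134) z^2 = 0, i.e. a z^2 + b z + c = 0 with a = 0.134, b = 0.482, c = 1.
Discriminant D = b^2 - 4ac = (0.482)^2 - 4*(0.134)*1 = 0.232324 - (0.536) = -0.303676.
D < 0, so the roots are the complex-conjugate pair z = (-b +/- i sqrt(-D)) / (2a) = -1.7985 +/- 2.0562i.
For a conjugate pair |z|^2 = z * conj(z) = (product of roots) = c/a = 1/(0.134) = 7.462687, so |z| = sqrt(7.462687) = 2.7318 for both roots.
Moduli of all roots: 2.7318, 2.7318.
All moduli strictly greater than 1? Yes.
Verdict: Invertible.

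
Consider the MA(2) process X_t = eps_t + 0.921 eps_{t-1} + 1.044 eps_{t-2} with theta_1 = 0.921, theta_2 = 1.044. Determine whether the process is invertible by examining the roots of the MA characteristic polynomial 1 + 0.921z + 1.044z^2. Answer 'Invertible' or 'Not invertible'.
\text{Not invertible}

The MA(q) characteristic polynomial is P(z) = 1 + 0.921z + 1.044z^2.
Invertibility requires all roots to lie outside the unit circle, i.e. |z| > 1 for every root.
Set 1 + (0.921) z + (1.044) z^2 = 0, i.e. a z^2 + b z + c = 0 with a = 1.044, b = 0.921, c = 1.
Discriminant D = b^2 - 4ac = (0.921)^2 - 4*(1.044)*1 = 0.848241 - (4.176) = -3.327759.
D < 0, so the roots are the complex-conjugate pair z = (-b +/- i sqrt(-D)) / (2a) = -0.4411 +/- 0.8737i.
For a conjugate pair |z|^2 = z * conj(z) = (product of roots) = c/a = 1/(1.044) = 0.957854, so |z| = sqrt(0.957854) = 0.9787 for both roots.
Moduli of all roots: 0.9787, 0.9787.
All moduli strictly greater than 1? No.
Verdict: Not invertible.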